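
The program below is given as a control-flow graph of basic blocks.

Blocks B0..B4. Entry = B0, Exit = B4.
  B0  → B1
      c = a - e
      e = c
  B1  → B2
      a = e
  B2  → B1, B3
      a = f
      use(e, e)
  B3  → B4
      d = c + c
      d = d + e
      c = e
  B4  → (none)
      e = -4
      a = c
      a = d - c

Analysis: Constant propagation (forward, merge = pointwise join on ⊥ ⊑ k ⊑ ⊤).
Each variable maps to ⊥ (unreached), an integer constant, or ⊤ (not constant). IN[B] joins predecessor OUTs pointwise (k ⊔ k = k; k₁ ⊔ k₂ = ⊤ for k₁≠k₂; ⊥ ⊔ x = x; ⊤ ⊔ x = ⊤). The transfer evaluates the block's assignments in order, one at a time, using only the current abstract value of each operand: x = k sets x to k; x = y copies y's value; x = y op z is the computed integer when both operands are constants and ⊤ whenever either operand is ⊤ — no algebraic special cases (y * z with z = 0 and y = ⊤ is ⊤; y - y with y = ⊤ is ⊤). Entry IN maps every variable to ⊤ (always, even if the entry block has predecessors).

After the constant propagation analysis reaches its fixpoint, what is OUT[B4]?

Per-block solution:
  B0:  IN=(all ⊤)  OUT=(all ⊤)
  B1:  IN=(all ⊤)  OUT=(all ⊤)
  B2:  IN=(all ⊤)  OUT=(all ⊤)
  B3:  IN=(all ⊤)  OUT=(all ⊤)
  B4:  IN=(all ⊤)  OUT={e:-4; rest ⊤}

Merge at B4: IN[B4] = OUT[B3] = {a: ⊤, b: ⊤, c: ⊤, d: ⊤, e: ⊤, f: ⊤}
Applying B4's transfer function to that IN value gives OUT[B4] (row B4 above).

Answer: {a: ⊤, b: ⊤, c: ⊤, d: ⊤, e: -4, f: ⊤}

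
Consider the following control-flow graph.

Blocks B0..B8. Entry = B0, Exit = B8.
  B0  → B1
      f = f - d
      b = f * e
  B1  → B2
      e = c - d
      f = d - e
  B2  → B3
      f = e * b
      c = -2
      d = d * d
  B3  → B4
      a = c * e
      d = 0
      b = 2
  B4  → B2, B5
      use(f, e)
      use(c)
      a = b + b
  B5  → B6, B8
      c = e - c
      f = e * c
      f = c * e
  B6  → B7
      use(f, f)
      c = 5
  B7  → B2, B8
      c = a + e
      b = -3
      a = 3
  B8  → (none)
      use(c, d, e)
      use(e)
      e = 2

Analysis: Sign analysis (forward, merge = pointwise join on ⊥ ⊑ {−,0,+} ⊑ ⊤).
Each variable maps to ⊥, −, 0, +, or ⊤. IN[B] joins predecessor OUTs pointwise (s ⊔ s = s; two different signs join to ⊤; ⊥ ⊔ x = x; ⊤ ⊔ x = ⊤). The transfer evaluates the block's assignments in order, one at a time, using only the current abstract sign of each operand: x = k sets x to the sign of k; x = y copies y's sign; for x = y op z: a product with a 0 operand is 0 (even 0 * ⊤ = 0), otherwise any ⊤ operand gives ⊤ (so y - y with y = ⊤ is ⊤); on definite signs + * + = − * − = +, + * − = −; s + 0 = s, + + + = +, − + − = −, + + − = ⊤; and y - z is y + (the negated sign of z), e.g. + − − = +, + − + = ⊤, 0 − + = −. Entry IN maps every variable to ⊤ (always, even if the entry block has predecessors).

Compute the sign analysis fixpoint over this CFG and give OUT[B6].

Answer: {a: +, b: +, c: +, d: 0, e: ⊤, f: ⊤}

Trace:
Converged values:
  B0:   IN=(all ⊤)   OUT=(all ⊤)
  B1:   IN=(all ⊤)   OUT=(all ⊤)
  B2:   IN=(all ⊤)   OUT={c:-; rest ⊤}
  B3:   IN={c:-; rest ⊤}   OUT={b:+, c:-, d:0; rest ⊤}
  B4:   IN={b:+, c:-, d:0; rest ⊤}   OUT={a:+, b:+, c:-, d:0; rest ⊤}
  B5:   IN={a:+, b:+, c:-, d:0; rest ⊤}   OUT={a:+, b:+, d:0; rest ⊤}
  B6:   IN={a:+, b:+, d:0; rest ⊤}   OUT={a:+, b:+, c:+, d:0; rest ⊤}
  B7:   IN={a:+, b:+, c:+, d:0; rest ⊤}   OUT={a:+, b:-, d:0; rest ⊤}
  B8:   IN={a:+, d:0; rest ⊤}   OUT={a:+, d:0, e:+; rest ⊤}

Merge at B6: IN[B6] = OUT[B5] = {a: +, b: +, c: ⊤, d: 0, e: ⊤, f: ⊤}
Applying B6's transfer function to that IN value gives OUT[B6] (row B6 above).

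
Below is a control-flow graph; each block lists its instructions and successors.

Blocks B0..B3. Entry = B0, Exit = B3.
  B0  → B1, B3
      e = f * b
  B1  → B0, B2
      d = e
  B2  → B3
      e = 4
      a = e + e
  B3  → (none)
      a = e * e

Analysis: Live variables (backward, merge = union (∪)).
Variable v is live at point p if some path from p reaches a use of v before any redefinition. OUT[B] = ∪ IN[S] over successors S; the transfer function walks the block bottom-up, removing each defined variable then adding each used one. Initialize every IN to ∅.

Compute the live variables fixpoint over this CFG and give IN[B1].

Answer: {b, e, f}

Derivation:
Fixpoint table:
  B0:   IN={b, f}   OUT={b, e, f}
  B1:   IN={b, e, f}   OUT={b, f}
  B2:   IN={}   OUT={e}
  B3:   IN={e}   OUT={}

Merge at B1: OUT[B1] = IN[B0] ⊔ IN[B2] = {b, f}
Applying B1's transfer function to that OUT value gives IN[B1] (row B1 above).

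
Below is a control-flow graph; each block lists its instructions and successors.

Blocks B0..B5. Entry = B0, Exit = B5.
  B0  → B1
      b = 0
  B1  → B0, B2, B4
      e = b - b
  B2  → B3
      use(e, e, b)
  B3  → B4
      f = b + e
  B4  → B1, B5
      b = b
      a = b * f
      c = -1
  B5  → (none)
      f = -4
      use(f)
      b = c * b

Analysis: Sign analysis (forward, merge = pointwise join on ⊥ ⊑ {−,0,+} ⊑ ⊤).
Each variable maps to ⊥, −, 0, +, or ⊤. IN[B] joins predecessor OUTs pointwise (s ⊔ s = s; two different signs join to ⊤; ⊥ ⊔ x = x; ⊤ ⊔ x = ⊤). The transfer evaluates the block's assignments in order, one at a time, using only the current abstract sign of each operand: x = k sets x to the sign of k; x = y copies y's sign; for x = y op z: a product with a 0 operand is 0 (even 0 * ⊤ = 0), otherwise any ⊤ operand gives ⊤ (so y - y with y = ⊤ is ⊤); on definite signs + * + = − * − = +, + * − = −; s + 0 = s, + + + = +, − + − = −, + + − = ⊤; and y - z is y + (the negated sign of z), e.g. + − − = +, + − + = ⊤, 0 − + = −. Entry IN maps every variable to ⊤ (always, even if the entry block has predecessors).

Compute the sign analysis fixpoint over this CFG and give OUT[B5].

Answer: {a: 0, b: 0, c: -, d: ⊤, e: 0, f: -}

Trace:
Converged values:
  B0:  IN=(all ⊤)  OUT={b:0; rest ⊤}
  B1:  IN={b:0; rest ⊤}  OUT={b:0, e:0; rest ⊤}
  B2:  IN={b:0, e:0; rest ⊤}  OUT={b:0, e:0; rest ⊤}
  B3:  IN={b:0, e:0; rest ⊤}  OUT={b:0, e:0, f:0; rest ⊤}
  B4:  IN={b:0, e:0; rest ⊤}  OUT={a:0, b:0, c:-, e:0; rest ⊤}
  B5:  IN={a:0, b:0, c:-, e:0; rest ⊤}  OUT={a:0, b:0, c:-, e:0, f:-; rest ⊤}

Merge at B5: IN[B5] = OUT[B4] = {a: 0, b: 0, c: -, d: ⊤, e: 0, f: ⊤}
Applying B5's transfer function to that IN value gives OUT[B5] (row B5 above).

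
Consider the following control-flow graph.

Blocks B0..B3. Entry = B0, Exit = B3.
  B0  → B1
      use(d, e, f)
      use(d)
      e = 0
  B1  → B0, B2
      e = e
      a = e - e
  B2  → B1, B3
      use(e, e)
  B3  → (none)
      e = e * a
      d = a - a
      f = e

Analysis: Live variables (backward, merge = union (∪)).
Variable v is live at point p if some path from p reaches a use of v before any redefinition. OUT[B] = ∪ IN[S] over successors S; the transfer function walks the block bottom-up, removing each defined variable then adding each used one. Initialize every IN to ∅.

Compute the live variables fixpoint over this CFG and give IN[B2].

Answer: {a, d, e, f}

Trace:
Fixpoint table:
  B0:  IN={d, e, f}  OUT={d, e, f}
  B1:  IN={d, e, f}  OUT={a, d, e, f}
  B2:  IN={a, d, e, f}  OUT={a, d, e, f}
  B3:  IN={a, e}  OUT={}

Merge at B2: OUT[B2] = IN[B1] ⊔ IN[B3] = {a, d, e, f}
Applying B2's transfer function to that OUT value gives IN[B2] (row B2 above).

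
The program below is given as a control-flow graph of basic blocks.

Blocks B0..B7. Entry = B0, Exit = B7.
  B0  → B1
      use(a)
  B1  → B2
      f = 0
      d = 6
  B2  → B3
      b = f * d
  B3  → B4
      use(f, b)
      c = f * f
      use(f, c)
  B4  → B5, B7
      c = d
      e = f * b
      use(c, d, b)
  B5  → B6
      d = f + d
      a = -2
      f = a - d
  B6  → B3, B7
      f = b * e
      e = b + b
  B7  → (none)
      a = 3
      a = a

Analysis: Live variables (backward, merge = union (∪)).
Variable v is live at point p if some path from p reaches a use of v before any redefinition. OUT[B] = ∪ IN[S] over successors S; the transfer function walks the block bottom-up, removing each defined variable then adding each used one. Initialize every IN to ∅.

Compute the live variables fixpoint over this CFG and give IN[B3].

Fixpoint table:
  B0:   IN={a}   OUT={}
  B1:   IN={}   OUT={d, f}
  B2:   IN={d, f}   OUT={b, d, f}
  B3:   IN={b, d, f}   OUT={b, d, f}
  B4:   IN={b, d, f}   OUT={b, d, e, f}
  B5:   IN={b, d, e, f}   OUT={b, d, e}
  B6:   IN={b, d, e}   OUT={b, d, f}
  B7:   IN={}   OUT={}

Merge at B3: OUT[B3] = IN[B4] = {b, d, f}
Applying B3's transfer function to that OUT value gives IN[B3] (row B3 above).

Answer: {b, d, f}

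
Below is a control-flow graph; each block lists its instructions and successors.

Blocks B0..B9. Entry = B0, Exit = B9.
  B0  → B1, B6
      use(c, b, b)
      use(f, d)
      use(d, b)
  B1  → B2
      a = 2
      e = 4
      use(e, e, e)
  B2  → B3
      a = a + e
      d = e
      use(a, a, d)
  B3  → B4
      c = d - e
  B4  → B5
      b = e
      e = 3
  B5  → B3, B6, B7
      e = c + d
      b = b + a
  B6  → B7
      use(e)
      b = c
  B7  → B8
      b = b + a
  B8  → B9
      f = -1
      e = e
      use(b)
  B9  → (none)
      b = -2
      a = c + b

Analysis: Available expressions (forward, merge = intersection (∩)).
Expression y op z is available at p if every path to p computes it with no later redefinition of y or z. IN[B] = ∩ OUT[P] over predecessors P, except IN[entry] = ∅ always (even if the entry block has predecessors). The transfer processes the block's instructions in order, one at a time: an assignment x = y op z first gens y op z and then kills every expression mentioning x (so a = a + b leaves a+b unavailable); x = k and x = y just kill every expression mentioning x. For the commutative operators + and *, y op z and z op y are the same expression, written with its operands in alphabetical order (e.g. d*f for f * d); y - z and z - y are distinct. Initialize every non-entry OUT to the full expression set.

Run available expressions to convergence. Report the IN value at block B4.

Fixpoint table:
  B0: | IN={} | OUT={}
  B1: | IN={} | OUT={}
  B2: | IN={} | OUT={}
  B3: | IN={} | OUT={d-e}
  B4: | IN={d-e} | OUT={}
  B5: | IN={} | OUT={c+d}
  B6: | IN={} | OUT={}
  B7: | IN={} | OUT={}
  B8: | IN={} | OUT={}
  B9: | IN={} | OUT={b+c}

Merge at B4: IN[B4] = OUT[B3] = {d-e}

Answer: {d-e}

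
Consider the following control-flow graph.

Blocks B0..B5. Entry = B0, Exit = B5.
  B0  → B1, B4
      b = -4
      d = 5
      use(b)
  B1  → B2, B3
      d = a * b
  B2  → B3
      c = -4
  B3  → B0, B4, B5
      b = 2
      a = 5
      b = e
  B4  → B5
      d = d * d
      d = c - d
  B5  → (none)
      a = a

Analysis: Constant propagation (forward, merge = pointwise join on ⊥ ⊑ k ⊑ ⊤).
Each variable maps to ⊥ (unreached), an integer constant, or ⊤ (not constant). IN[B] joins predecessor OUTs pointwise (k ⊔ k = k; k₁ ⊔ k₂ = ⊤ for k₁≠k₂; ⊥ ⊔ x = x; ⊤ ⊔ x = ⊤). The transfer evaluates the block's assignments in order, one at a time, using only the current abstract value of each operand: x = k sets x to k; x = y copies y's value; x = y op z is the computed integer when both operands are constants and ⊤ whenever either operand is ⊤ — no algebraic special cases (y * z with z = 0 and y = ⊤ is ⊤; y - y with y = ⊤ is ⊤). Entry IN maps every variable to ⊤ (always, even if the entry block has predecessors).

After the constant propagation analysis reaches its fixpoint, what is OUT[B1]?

Answer: {a: ⊤, b: -4, c: ⊤, d: ⊤, e: ⊤, f: ⊤}

Trace:
Per-block solution:
  B0:   IN=(all ⊤)   OUT={b:-4, d:5; rest ⊤}
  B1:   IN={b:-4, d:5; rest ⊤}   OUT={b:-4; rest ⊤}
  B2:   IN={b:-4; rest ⊤}   OUT={b:-4, c:-4; rest ⊤}
  B3:   IN={b:-4; rest ⊤}   OUT={a:5; rest ⊤}
  B4:   IN=(all ⊤)   OUT=(all ⊤)
  B5:   IN=(all ⊤)   OUT=(all ⊤)

Merge at B1: IN[B1] = OUT[B0] = {a: ⊤, b: -4, c: ⊤, d: 5, e: ⊤, f: ⊤}
Applying B1's transfer function to that IN value gives OUT[B1] (row B1 above).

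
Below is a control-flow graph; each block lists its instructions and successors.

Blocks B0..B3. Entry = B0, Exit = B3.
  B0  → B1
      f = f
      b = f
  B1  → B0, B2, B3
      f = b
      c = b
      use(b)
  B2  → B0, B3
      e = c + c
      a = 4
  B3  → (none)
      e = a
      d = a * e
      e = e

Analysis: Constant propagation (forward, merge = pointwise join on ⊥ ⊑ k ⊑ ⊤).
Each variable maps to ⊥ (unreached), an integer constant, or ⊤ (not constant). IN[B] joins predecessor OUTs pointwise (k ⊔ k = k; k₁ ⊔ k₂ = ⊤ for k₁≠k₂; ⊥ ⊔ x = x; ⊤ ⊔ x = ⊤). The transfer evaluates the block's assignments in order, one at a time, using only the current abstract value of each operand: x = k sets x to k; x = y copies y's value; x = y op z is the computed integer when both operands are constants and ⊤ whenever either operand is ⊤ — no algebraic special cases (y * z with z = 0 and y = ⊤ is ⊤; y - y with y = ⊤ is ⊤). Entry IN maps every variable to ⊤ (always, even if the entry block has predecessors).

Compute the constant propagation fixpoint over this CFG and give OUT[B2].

Answer: {a: 4, b: ⊤, c: ⊤, d: ⊤, e: ⊤, f: ⊤}

Trace:
Per-block solution:
  B0:   IN=(all ⊤)   OUT=(all ⊤)
  B1:   IN=(all ⊤)   OUT=(all ⊤)
  B2:   IN=(all ⊤)   OUT={a:4; rest ⊤}
  B3:   IN=(all ⊤)   OUT=(all ⊤)

Merge at B2: IN[B2] = OUT[B1] = {a: ⊤, b: ⊤, c: ⊤, d: ⊤, e: ⊤, f: ⊤}
Applying B2's transfer function to that IN value gives OUT[B2] (row B2 above).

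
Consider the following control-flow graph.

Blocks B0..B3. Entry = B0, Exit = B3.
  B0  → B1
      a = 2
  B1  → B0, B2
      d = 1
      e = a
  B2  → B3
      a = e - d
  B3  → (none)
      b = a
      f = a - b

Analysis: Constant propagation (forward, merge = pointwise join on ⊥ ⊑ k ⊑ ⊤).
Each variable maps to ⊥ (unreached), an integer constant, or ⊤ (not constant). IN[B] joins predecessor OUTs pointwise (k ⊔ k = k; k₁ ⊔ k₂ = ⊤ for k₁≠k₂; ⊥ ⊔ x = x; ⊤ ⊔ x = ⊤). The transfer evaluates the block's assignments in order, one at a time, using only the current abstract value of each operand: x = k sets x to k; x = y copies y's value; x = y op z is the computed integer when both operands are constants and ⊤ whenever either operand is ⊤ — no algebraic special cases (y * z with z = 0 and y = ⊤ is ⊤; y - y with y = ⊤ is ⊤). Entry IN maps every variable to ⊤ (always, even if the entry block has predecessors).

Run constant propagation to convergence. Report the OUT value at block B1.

Fixpoint table:
  B0: | IN=(all ⊤) | OUT={a:2; rest ⊤}
  B1: | IN={a:2; rest ⊤} | OUT={a:2, d:1, e:2; rest ⊤}
  B2: | IN={a:2, d:1, e:2; rest ⊤} | OUT={a:1, d:1, e:2; rest ⊤}
  B3: | IN={a:1, d:1, e:2; rest ⊤} | OUT={a:1, b:1, d:1, e:2, f:0; rest ⊤}

Merge at B1: IN[B1] = OUT[B0] = {a: 2, b: ⊤, c: ⊤, d: ⊤, e: ⊤, f: ⊤}
Applying B1's transfer function to that IN value gives OUT[B1] (row B1 above).

Answer: {a: 2, b: ⊤, c: ⊤, d: 1, e: 2, f: ⊤}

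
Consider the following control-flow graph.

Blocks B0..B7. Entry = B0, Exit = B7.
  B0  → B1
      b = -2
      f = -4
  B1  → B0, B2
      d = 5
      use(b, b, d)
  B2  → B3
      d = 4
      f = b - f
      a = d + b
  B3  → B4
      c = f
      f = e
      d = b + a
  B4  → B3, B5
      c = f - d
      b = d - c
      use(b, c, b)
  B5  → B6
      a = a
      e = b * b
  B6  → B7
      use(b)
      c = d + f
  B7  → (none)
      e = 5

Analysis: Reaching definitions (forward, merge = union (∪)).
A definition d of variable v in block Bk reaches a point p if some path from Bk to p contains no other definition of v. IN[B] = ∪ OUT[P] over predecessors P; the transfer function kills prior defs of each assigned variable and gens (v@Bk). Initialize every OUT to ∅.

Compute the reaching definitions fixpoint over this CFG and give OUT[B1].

Converged values:
  B0: | IN={b@B0, d@B1, f@B0} | OUT={b@B0, d@B1, f@B0}
  B1: | IN={b@B0, d@B1, f@B0} | OUT={b@B0, d@B1, f@B0}
  B2: | IN={b@B0, d@B1, f@B0} | OUT={a@B2, b@B0, d@B2, f@B2}
  B3: | IN={a@B2, b@B0, b@B4, c@B4, d@B2, d@B3, f@B2, f@B3} | OUT={a@B2, b@B0, b@B4, c@B3, d@B3, f@B3}
  B4: | IN={a@B2, b@B0, b@B4, c@B3, d@B3, f@B3} | OUT={a@B2, b@B4, c@B4, d@B3, f@B3}
  B5: | IN={a@B2, b@B4, c@B4, d@B3, f@B3} | OUT={a@B5, b@B4, c@B4, d@B3, e@B5, f@B3}
  B6: | IN={a@B5, b@B4, c@B4, d@B3, e@B5, f@B3} | OUT={a@B5, b@B4, c@B6, d@B3, e@B5, f@B3}
  B7: | IN={a@B5, b@B4, c@B6, d@B3, e@B5, f@B3} | OUT={a@B5, b@B4, c@B6, d@B3, e@B7, f@B3}

Merge at B1: IN[B1] = OUT[B0] = {b@B0, d@B1, f@B0}
Applying B1's transfer function to that IN value gives OUT[B1] (row B1 above).

Answer: {b@B0, d@B1, f@B0}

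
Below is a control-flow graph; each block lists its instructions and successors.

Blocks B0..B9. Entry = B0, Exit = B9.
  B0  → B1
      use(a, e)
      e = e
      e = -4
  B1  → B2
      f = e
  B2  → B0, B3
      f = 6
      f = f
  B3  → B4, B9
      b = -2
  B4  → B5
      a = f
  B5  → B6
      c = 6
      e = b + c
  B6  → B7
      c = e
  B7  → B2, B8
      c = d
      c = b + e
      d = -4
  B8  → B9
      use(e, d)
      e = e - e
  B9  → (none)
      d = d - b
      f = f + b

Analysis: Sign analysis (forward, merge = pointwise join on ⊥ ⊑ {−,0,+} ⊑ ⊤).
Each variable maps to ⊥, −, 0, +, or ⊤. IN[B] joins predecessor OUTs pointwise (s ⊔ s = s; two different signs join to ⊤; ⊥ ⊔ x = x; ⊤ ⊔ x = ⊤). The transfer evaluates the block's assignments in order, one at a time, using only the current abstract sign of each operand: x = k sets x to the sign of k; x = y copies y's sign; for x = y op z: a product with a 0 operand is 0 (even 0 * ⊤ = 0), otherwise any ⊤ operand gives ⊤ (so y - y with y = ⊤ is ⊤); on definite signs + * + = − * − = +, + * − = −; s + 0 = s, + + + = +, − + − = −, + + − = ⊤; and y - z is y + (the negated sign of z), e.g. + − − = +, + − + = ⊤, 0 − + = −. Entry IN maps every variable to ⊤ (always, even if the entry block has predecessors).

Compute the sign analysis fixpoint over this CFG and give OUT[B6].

Answer: {a: +, b: -, c: ⊤, d: ⊤, e: ⊤, f: +}

Derivation:
Fixpoint table:
  B0: | IN=(all ⊤) | OUT={e:-; rest ⊤}
  B1: | IN={e:-; rest ⊤} | OUT={e:-, f:-; rest ⊤}
  B2: | IN=(all ⊤) | OUT={f:+; rest ⊤}
  B3: | IN={f:+; rest ⊤} | OUT={b:-, f:+; rest ⊤}
  B4: | IN={b:-, f:+; rest ⊤} | OUT={a:+, b:-, f:+; rest ⊤}
  B5: | IN={a:+, b:-, f:+; rest ⊤} | OUT={a:+, b:-, c:+, f:+; rest ⊤}
  B6: | IN={a:+, b:-, c:+, f:+; rest ⊤} | OUT={a:+, b:-, f:+; rest ⊤}
  B7: | IN={a:+, b:-, f:+; rest ⊤} | OUT={a:+, b:-, d:-, f:+; rest ⊤}
  B8: | IN={a:+, b:-, d:-, f:+; rest ⊤} | OUT={a:+, b:-, d:-, f:+; rest ⊤}
  B9: | IN={b:-, f:+; rest ⊤} | OUT={b:-; rest ⊤}

Merge at B6: IN[B6] = OUT[B5] = {a: +, b: -, c: +, d: ⊤, e: ⊤, f: +}
Applying B6's transfer function to that IN value gives OUT[B6] (row B6 above).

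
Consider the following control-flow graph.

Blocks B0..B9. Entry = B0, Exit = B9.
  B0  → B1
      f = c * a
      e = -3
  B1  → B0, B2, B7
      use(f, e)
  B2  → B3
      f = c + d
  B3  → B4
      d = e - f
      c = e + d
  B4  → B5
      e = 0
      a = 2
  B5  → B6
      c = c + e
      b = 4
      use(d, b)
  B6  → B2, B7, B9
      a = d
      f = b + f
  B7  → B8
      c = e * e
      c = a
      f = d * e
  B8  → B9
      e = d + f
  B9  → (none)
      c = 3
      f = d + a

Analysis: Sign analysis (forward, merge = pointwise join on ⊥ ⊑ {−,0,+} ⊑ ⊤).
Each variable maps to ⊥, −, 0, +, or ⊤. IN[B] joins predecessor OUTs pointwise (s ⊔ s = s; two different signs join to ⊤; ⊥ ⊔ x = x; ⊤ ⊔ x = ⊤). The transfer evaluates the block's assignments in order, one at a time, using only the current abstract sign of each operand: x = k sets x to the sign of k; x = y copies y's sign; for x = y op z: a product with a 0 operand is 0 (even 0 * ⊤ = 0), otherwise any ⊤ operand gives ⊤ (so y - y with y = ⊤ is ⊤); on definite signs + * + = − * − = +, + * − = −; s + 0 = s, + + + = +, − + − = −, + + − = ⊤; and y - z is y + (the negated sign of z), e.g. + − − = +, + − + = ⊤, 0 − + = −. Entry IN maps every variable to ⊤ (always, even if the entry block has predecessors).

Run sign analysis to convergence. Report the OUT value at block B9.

Converged values:
  B0: | IN=(all ⊤) | OUT={e:-; rest ⊤}
  B1: | IN={e:-; rest ⊤} | OUT={e:-; rest ⊤}
  B2: | IN=(all ⊤) | OUT=(all ⊤)
  B3: | IN=(all ⊤) | OUT=(all ⊤)
  B4: | IN=(all ⊤) | OUT={a:+, e:0; rest ⊤}
  B5: | IN={a:+, e:0; rest ⊤} | OUT={a:+, b:+, e:0; rest ⊤}
  B6: | IN={a:+, b:+, e:0; rest ⊤} | OUT={b:+, e:0; rest ⊤}
  B7: | IN=(all ⊤) | OUT=(all ⊤)
  B8: | IN=(all ⊤) | OUT=(all ⊤)
  B9: | IN=(all ⊤) | OUT={c:+; rest ⊤}

Merge at B9: IN[B9] = OUT[B6] ⊔ OUT[B8] = {a: ⊤, b: ⊤, c: ⊤, d: ⊤, e: ⊤, f: ⊤}
Applying B9's transfer function to that IN value gives OUT[B9] (row B9 above).

Answer: {a: ⊤, b: ⊤, c: +, d: ⊤, e: ⊤, f: ⊤}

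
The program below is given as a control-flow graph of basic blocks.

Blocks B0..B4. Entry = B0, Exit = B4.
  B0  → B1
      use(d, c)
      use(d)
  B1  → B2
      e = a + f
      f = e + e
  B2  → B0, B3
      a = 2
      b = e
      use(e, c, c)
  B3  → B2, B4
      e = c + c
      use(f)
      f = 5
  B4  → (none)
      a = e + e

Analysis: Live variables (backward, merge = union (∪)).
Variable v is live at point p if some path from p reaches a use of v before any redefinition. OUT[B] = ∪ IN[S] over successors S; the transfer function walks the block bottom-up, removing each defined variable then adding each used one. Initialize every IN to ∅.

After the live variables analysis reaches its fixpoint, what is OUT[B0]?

Answer: {a, c, d, f}

Trace:
Fixpoint table:
  B0:   IN={a, c, d, f}   OUT={a, c, d, f}
  B1:   IN={a, c, d, f}   OUT={c, d, e, f}
  B2:   IN={c, d, e, f}   OUT={a, c, d, f}
  B3:   IN={c, d, f}   OUT={c, d, e, f}
  B4:   IN={e}   OUT={}

Merge at B0: OUT[B0] = IN[B1] = {a, c, d, f}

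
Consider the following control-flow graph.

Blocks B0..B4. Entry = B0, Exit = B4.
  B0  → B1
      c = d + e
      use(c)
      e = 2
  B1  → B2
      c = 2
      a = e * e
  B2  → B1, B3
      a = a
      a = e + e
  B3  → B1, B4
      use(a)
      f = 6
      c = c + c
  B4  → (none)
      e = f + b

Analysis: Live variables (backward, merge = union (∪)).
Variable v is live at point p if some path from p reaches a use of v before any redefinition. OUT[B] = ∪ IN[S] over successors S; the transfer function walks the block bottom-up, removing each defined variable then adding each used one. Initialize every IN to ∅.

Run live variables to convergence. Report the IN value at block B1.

Answer: {b, e}

Derivation:
Fixpoint table:
  B0:  IN={b, d, e}  OUT={b, e}
  B1:  IN={b, e}  OUT={a, b, c, e}
  B2:  IN={a, b, c, e}  OUT={a, b, c, e}
  B3:  IN={a, b, c, e}  OUT={b, e, f}
  B4:  IN={b, f}  OUT={}

Merge at B1: OUT[B1] = IN[B2] = {a, b, c, e}
Applying B1's transfer function to that OUT value gives IN[B1] (row B1 above).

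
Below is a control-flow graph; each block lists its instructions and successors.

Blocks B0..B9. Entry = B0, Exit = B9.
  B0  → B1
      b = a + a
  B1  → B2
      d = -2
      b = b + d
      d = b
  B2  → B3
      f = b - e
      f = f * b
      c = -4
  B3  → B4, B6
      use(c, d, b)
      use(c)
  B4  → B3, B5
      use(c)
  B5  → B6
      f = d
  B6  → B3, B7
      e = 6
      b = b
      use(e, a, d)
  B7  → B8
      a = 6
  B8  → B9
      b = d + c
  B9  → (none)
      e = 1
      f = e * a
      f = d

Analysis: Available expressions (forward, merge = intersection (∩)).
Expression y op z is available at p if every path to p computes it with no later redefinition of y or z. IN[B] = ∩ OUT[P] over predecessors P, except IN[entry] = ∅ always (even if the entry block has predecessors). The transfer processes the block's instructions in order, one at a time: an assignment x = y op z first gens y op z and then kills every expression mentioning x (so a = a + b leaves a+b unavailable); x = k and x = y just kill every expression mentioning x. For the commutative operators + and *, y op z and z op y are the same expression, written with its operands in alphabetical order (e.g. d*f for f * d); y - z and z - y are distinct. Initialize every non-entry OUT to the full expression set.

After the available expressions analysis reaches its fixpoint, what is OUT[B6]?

Converged values:
  B0: | IN={} | OUT={a+a}
  B1: | IN={a+a} | OUT={a+a}
  B2: | IN={a+a} | OUT={a+a, b-e}
  B3: | IN={a+a} | OUT={a+a}
  B4: | IN={a+a} | OUT={a+a}
  B5: | IN={a+a} | OUT={a+a}
  B6: | IN={a+a} | OUT={a+a}
  B7: | IN={a+a} | OUT={}
  B8: | IN={} | OUT={c+d}
  B9: | IN={c+d} | OUT={a*e, c+d}

Merge at B6: IN[B6] = OUT[B3] ∩ OUT[B5] = {a+a}
Applying B6's transfer function to that IN value gives OUT[B6] (row B6 above).

Answer: {a+a}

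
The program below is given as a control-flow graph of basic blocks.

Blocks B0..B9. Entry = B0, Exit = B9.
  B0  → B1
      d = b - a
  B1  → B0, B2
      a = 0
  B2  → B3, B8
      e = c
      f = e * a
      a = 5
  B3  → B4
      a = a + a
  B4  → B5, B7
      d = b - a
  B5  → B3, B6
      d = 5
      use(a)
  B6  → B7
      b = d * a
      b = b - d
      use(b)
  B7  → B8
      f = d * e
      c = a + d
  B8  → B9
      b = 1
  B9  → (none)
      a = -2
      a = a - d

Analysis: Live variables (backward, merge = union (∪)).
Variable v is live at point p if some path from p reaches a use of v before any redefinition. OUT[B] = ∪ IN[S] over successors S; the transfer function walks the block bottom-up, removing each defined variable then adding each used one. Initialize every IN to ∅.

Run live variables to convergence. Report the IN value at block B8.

Answer: {d}

Trace:
Converged values:
  B0:   IN={a, b, c}   OUT={b, c, d}
  B1:   IN={b, c, d}   OUT={a, b, c, d}
  B2:   IN={a, b, c, d}   OUT={a, b, d, e}
  B3:   IN={a, b, e}   OUT={a, b, e}
  B4:   IN={a, b, e}   OUT={a, b, d, e}
  B5:   IN={a, b, e}   OUT={a, b, d, e}
  B6:   IN={a, d, e}   OUT={a, d, e}
  B7:   IN={a, d, e}   OUT={d}
  B8:   IN={d}   OUT={d}
  B9:   IN={d}   OUT={}

Merge at B8: OUT[B8] = IN[B9] = {d}
Applying B8's transfer function to that OUT value gives IN[B8] (row B8 above).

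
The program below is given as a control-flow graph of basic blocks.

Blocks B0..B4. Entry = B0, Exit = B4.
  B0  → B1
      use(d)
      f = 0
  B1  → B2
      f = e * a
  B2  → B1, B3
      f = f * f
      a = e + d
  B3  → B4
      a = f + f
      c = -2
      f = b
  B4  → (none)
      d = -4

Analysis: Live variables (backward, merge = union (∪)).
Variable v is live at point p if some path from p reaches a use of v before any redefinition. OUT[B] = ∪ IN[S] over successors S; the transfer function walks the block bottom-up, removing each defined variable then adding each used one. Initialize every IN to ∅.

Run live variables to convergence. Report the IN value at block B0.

Answer: {a, b, d, e}

Working:
Converged values:
  B0:  IN={a, b, d, e}  OUT={a, b, d, e}
  B1:  IN={a, b, d, e}  OUT={b, d, e, f}
  B2:  IN={b, d, e, f}  OUT={a, b, d, e, f}
  B3:  IN={b, f}  OUT={}
  B4:  IN={}  OUT={}

Merge at B0: OUT[B0] = IN[B1] = {a, b, d, e}
Applying B0's transfer function to that OUT value gives IN[B0] (row B0 above).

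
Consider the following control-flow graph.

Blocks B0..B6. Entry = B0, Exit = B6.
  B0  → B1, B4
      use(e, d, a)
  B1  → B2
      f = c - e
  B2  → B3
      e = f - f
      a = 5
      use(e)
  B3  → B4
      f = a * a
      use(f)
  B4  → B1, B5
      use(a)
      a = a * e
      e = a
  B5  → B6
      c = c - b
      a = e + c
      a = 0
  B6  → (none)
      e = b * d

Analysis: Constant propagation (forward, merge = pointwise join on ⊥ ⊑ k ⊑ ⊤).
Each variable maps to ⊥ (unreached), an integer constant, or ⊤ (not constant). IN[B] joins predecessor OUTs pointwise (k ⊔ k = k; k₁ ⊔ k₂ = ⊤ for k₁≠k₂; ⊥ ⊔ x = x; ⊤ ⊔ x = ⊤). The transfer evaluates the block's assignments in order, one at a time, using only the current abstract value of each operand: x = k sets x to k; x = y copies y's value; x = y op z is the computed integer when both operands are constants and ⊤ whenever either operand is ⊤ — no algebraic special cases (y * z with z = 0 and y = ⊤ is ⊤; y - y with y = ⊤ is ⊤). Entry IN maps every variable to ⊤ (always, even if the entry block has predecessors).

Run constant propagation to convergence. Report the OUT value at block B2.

Per-block solution:
  B0:   IN=(all ⊤)   OUT=(all ⊤)
  B1:   IN=(all ⊤)   OUT=(all ⊤)
  B2:   IN=(all ⊤)   OUT={a:5; rest ⊤}
  B3:   IN={a:5; rest ⊤}   OUT={a:5, f:25; rest ⊤}
  B4:   IN=(all ⊤)   OUT=(all ⊤)
  B5:   IN=(all ⊤)   OUT={a:0; rest ⊤}
  B6:   IN={a:0; rest ⊤}   OUT={a:0; rest ⊤}

Merge at B2: IN[B2] = OUT[B1] = {a: ⊤, b: ⊤, c: ⊤, d: ⊤, e: ⊤, f: ⊤}
Applying B2's transfer function to that IN value gives OUT[B2] (row B2 above).

Answer: {a: 5, b: ⊤, c: ⊤, d: ⊤, e: ⊤, f: ⊤}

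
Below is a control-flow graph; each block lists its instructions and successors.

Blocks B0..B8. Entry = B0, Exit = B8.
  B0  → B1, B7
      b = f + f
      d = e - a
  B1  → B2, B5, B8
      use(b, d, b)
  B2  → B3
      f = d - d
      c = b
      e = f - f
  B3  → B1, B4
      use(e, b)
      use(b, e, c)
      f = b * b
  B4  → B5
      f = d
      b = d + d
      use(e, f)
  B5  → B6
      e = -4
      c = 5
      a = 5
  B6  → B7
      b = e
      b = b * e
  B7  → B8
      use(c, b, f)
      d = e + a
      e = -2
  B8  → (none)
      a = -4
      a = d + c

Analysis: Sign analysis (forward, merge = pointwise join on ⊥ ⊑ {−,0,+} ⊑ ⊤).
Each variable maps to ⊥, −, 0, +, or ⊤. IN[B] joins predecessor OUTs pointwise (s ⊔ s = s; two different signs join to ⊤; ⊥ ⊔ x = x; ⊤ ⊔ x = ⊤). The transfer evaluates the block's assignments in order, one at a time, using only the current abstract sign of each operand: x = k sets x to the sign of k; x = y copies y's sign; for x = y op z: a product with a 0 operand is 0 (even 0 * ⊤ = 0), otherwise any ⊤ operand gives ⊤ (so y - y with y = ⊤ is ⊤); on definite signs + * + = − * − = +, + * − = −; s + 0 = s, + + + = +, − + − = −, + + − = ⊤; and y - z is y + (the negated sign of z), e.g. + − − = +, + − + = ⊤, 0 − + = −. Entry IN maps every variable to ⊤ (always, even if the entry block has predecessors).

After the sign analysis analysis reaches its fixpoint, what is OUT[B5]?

Per-block solution:
  B0: | IN=(all ⊤) | OUT=(all ⊤)
  B1: | IN=(all ⊤) | OUT=(all ⊤)
  B2: | IN=(all ⊤) | OUT=(all ⊤)
  B3: | IN=(all ⊤) | OUT=(all ⊤)
  B4: | IN=(all ⊤) | OUT=(all ⊤)
  B5: | IN=(all ⊤) | OUT={a:+, c:+, e:-; rest ⊤}
  B6: | IN={a:+, c:+, e:-; rest ⊤} | OUT={a:+, b:+, c:+, e:-; rest ⊤}
  B7: | IN=(all ⊤) | OUT={e:-; rest ⊤}
  B8: | IN=(all ⊤) | OUT=(all ⊤)

Merge at B5: IN[B5] = OUT[B1] ⊔ OUT[B4] = {a: ⊤, b: ⊤, c: ⊤, d: ⊤, e: ⊤, f: ⊤}
Applying B5's transfer function to that IN value gives OUT[B5] (row B5 above).

Answer: {a: +, b: ⊤, c: +, d: ⊤, e: -, f: ⊤}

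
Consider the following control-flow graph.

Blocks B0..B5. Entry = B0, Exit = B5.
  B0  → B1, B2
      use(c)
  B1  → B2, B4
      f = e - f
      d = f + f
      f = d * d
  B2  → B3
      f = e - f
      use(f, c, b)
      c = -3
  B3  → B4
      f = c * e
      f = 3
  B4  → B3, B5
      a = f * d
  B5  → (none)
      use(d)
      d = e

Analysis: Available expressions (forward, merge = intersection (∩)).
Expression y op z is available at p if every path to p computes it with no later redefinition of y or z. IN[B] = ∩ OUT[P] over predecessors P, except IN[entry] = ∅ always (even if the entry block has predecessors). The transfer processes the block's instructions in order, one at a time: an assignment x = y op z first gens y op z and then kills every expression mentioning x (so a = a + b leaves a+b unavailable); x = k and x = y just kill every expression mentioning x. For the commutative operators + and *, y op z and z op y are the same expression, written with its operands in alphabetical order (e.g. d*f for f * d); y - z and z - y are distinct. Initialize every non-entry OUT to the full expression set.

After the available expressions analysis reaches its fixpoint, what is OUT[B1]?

Answer: {d*d}

Trace:
Fixpoint table:
  B0:   IN={}   OUT={}
  B1:   IN={}   OUT={d*d}
  B2:   IN={}   OUT={}
  B3:   IN={}   OUT={c*e}
  B4:   IN={}   OUT={d*f}
  B5:   IN={d*f}   OUT={}

Merge at B1: IN[B1] = OUT[B0] = {}
Applying B1's transfer function to that IN value gives OUT[B1] (row B1 above).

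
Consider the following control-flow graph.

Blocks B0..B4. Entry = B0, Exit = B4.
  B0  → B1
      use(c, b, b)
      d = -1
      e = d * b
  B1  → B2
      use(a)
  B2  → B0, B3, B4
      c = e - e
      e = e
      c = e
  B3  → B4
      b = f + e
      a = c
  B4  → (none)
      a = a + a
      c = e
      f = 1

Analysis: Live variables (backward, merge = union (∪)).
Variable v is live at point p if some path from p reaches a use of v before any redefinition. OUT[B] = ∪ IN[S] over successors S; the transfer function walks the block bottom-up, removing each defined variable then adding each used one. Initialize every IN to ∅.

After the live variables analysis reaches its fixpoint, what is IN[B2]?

Per-block solution:
  B0:  IN={a, b, c, f}  OUT={a, b, e, f}
  B1:  IN={a, b, e, f}  OUT={a, b, e, f}
  B2:  IN={a, b, e, f}  OUT={a, b, c, e, f}
  B3:  IN={c, e, f}  OUT={a, e}
  B4:  IN={a, e}  OUT={}

Merge at B2: OUT[B2] = IN[B0] ⊔ IN[B3] ⊔ IN[B4] = {a, b, c, e, f}
Applying B2's transfer function to that OUT value gives IN[B2] (row B2 above).

Answer: {a, b, e, f}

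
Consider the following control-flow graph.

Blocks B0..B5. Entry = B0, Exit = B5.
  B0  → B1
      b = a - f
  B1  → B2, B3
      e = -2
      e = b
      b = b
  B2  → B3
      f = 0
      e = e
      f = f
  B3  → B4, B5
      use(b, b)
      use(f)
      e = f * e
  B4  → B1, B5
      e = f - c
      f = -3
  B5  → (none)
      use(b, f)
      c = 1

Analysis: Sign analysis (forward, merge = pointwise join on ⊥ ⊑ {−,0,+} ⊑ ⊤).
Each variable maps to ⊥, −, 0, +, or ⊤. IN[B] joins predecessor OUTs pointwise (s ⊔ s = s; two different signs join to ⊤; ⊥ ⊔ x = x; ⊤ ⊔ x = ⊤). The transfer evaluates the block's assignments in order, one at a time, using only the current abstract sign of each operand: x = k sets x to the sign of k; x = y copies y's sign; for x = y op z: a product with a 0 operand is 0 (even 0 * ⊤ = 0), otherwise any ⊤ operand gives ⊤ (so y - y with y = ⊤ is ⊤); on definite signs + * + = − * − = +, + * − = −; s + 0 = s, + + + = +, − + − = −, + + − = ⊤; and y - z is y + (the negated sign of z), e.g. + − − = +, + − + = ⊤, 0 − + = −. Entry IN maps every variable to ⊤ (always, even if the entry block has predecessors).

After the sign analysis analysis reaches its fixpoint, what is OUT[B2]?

Answer: {a: ⊤, b: ⊤, c: ⊤, d: ⊤, e: ⊤, f: 0}

Working:
Converged values:
  B0: | IN=(all ⊤) | OUT=(all ⊤)
  B1: | IN=(all ⊤) | OUT=(all ⊤)
  B2: | IN=(all ⊤) | OUT={f:0; rest ⊤}
  B3: | IN=(all ⊤) | OUT=(all ⊤)
  B4: | IN=(all ⊤) | OUT={f:-; rest ⊤}
  B5: | IN=(all ⊤) | OUT={c:+; rest ⊤}

Merge at B2: IN[B2] = OUT[B1] = {a: ⊤, b: ⊤, c: ⊤, d: ⊤, e: ⊤, f: ⊤}
Applying B2's transfer function to that IN value gives OUT[B2] (row B2 above).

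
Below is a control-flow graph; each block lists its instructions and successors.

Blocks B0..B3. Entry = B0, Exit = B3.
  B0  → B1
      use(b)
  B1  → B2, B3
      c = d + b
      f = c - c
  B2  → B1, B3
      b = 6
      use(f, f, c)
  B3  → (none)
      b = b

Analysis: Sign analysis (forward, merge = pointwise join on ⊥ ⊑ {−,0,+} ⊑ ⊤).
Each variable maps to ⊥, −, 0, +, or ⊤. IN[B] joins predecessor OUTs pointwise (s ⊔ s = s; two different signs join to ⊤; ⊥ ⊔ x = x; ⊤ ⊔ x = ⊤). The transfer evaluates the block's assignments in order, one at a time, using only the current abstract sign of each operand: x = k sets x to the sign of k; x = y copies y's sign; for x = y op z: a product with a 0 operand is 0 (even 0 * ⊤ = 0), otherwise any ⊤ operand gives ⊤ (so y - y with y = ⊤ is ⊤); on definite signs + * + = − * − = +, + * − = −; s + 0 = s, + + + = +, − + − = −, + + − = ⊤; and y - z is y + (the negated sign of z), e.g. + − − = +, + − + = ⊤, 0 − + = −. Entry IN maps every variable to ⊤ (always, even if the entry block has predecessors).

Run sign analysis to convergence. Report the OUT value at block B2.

Answer: {a: ⊤, b: +, c: ⊤, d: ⊤, e: ⊤, f: ⊤}

Trace:
Fixpoint table:
  B0:   IN=(all ⊤)   OUT=(all ⊤)
  B1:   IN=(all ⊤)   OUT=(all ⊤)
  B2:   IN=(all ⊤)   OUT={b:+; rest ⊤}
  B3:   IN=(all ⊤)   OUT=(all ⊤)

Merge at B2: IN[B2] = OUT[B1] = {a: ⊤, b: ⊤, c: ⊤, d: ⊤, e: ⊤, f: ⊤}
Applying B2's transfer function to that IN value gives OUT[B2] (row B2 above).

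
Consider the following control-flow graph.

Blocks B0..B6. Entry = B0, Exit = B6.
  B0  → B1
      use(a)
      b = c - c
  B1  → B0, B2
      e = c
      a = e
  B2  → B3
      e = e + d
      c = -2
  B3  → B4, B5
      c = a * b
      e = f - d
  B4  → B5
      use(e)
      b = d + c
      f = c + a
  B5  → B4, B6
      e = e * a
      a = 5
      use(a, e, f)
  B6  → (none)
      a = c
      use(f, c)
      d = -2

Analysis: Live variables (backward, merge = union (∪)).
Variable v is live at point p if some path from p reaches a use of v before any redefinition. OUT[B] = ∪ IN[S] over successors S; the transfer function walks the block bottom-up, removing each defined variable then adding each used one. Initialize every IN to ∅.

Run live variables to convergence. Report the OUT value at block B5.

Answer: {a, c, d, e, f}

Trace:
Fixpoint table:
  B0: | IN={a, c, d, f} | OUT={b, c, d, f}
  B1: | IN={b, c, d, f} | OUT={a, b, c, d, e, f}
  B2: | IN={a, b, d, e, f} | OUT={a, b, d, f}
  B3: | IN={a, b, d, f} | OUT={a, c, d, e, f}
  B4: | IN={a, c, d, e} | OUT={a, c, d, e, f}
  B5: | IN={a, c, d, e, f} | OUT={a, c, d, e, f}
  B6: | IN={c, f} | OUT={}

Merge at B5: OUT[B5] = IN[B4] ⊔ IN[B6] = {a, c, d, e, f}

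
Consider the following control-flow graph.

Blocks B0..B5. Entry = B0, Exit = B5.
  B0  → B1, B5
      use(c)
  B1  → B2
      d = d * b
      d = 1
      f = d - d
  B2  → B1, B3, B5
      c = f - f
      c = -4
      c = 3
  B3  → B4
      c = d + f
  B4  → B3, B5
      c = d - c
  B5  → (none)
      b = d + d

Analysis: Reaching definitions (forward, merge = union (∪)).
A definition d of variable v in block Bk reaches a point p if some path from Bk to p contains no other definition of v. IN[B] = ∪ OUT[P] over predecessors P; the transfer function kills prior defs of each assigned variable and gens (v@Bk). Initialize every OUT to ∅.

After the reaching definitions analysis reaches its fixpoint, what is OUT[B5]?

Converged values:
  B0:  IN={}  OUT={}
  B1:  IN={c@B2, d@B1, f@B1}  OUT={c@B2, d@B1, f@B1}
  B2:  IN={c@B2, d@B1, f@B1}  OUT={c@B2, d@B1, f@B1}
  B3:  IN={c@B2, c@B4, d@B1, f@B1}  OUT={c@B3, d@B1, f@B1}
  B4:  IN={c@B3, d@B1, f@B1}  OUT={c@B4, d@B1, f@B1}
  B5:  IN={c@B2, c@B4, d@B1, f@B1}  OUT={b@B5, c@B2, c@B4, d@B1, f@B1}

Merge at B5: IN[B5] = OUT[B0] ⊔ OUT[B2] ⊔ OUT[B4] = {c@B2, c@B4, d@B1, f@B1}
Applying B5's transfer function to that IN value gives OUT[B5] (row B5 above).

Answer: {b@B5, c@B2, c@B4, d@B1, f@B1}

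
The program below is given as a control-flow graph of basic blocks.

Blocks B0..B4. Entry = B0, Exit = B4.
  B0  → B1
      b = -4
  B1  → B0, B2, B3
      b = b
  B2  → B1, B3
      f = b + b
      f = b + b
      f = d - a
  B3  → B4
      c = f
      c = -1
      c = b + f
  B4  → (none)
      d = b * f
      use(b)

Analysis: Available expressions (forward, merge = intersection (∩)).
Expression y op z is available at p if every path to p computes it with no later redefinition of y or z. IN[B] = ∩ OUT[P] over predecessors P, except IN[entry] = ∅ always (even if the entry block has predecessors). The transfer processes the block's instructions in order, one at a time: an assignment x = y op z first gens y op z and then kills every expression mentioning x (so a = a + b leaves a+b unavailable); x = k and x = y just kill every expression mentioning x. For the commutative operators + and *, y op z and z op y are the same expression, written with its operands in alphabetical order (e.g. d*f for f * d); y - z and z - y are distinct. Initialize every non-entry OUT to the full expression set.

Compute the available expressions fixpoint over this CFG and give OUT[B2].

Answer: {b+b, d-a}

Working:
Converged values:
  B0: | IN={} | OUT={}
  B1: | IN={} | OUT={}
  B2: | IN={} | OUT={b+b, d-a}
  B3: | IN={} | OUT={b+f}
  B4: | IN={b+f} | OUT={b*f, b+f}

Merge at B2: IN[B2] = OUT[B1] = {}
Applying B2's transfer function to that IN value gives OUT[B2] (row B2 above).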